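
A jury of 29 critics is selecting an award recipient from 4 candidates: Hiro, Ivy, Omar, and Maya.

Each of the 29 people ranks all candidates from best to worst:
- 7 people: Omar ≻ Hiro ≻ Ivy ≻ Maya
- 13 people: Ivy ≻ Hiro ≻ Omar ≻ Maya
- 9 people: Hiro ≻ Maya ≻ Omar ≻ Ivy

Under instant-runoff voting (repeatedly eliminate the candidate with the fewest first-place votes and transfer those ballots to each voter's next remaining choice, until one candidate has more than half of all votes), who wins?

Hiro

Round 1: Hiro 9, Ivy 13, Omar 7, Maya 0. Maya eliminated.
Round 2: Hiro 9, Ivy 13, Omar 7. Omar eliminated.
Round 3: Hiro 16, Ivy 13. Hiro has a majority (≥15).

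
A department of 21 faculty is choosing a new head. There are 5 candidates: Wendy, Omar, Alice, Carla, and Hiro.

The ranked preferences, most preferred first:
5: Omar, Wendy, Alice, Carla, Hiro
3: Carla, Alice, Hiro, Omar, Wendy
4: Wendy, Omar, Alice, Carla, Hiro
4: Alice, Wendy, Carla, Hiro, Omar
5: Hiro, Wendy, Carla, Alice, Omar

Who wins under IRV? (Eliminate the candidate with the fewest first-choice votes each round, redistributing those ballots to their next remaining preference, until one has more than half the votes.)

Alice

Round 1: Wendy 4, Omar 5, Alice 4, Carla 3, Hiro 5. Carla eliminated.
Round 2: Wendy 4, Omar 5, Alice 7, Hiro 5. Wendy eliminated.
Round 3: Omar 9, Alice 7, Hiro 5. Hiro eliminated.
Round 4: Omar 9, Alice 12. Alice has a majority (≥11).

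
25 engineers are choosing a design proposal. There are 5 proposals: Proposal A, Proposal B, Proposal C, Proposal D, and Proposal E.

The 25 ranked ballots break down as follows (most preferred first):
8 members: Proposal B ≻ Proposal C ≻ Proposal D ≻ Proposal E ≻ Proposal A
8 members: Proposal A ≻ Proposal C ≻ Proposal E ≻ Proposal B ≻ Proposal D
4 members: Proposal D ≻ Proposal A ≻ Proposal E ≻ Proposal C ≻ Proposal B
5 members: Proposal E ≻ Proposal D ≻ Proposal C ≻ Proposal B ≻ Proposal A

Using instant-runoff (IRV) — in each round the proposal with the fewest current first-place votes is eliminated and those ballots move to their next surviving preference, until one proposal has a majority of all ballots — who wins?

Proposal B

Round 1: Proposal A 8, Proposal B 8, Proposal C 0, Proposal D 4, Proposal E 5. Proposal C eliminated.
Round 2: Proposal A 8, Proposal B 8, Proposal D 4, Proposal E 5. Proposal D eliminated.
Round 3: Proposal A 12, Proposal B 8, Proposal E 5. Proposal E eliminated.
Round 4: Proposal A 12, Proposal B 13. Proposal B has a majority (≥13).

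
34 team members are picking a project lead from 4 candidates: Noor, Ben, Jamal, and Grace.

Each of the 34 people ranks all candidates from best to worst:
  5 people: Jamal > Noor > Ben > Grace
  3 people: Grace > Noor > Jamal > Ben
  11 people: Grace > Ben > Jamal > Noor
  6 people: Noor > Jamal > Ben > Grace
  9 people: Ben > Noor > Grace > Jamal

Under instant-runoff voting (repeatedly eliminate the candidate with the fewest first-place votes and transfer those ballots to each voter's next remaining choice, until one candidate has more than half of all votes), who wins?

Round 1: Noor 6, Ben 9, Jamal 5, Grace 14. Jamal eliminated.
Round 2: Noor 11, Ben 9, Grace 14. Ben eliminated.
Round 3: Noor 20, Grace 14. Noor has a majority (≥18).

Noor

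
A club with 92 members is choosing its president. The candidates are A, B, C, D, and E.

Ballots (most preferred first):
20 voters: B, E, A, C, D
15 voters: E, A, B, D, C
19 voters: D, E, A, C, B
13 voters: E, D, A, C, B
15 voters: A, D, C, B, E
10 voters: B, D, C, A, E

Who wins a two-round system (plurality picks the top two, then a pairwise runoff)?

Round 1 first-place votes: A 15, B 30, C 0, D 19, E 28. B and E advance.
Runoff: B is ranked above E on 45 ballots, E above B on 47.

E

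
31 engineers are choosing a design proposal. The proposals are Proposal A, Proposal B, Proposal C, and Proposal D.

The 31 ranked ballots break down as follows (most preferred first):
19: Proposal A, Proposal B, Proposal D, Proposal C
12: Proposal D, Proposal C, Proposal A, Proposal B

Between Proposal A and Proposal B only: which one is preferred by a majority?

Proposal A

Proposal A is ranked above Proposal B on 31 ballots; Proposal B above Proposal A on 0.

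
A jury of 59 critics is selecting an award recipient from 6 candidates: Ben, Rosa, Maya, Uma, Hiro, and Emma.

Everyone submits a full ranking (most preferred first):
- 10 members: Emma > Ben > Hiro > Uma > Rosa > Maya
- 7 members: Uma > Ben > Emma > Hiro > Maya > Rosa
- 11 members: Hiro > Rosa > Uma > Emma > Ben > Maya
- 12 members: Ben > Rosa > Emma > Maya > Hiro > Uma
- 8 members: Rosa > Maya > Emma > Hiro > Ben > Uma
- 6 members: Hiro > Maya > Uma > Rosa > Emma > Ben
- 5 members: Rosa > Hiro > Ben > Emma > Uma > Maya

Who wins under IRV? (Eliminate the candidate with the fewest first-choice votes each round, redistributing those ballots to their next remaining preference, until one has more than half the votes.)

Hiro

Round 1: Ben 12, Rosa 13, Maya 0, Uma 7, Hiro 17, Emma 10. Maya eliminated.
Round 2: Ben 12, Rosa 13, Uma 7, Hiro 17, Emma 10. Uma eliminated.
Round 3: Ben 19, Rosa 13, Hiro 17, Emma 10. Emma eliminated.
Round 4: Ben 29, Rosa 13, Hiro 17. Rosa eliminated.
Round 5: Ben 29, Hiro 30. Hiro has a majority (≥30).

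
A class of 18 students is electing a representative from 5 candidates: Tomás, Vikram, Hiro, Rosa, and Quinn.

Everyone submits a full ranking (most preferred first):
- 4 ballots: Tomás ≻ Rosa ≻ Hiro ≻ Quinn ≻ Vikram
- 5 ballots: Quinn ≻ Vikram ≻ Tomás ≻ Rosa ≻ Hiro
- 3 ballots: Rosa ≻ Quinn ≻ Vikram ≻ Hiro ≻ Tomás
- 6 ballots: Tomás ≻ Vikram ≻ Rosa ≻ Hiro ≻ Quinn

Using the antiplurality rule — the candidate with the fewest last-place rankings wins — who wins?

Rosa

Last-place votes: Tomás 3, Vikram 4, Hiro 5, Rosa 0, Quinn 6.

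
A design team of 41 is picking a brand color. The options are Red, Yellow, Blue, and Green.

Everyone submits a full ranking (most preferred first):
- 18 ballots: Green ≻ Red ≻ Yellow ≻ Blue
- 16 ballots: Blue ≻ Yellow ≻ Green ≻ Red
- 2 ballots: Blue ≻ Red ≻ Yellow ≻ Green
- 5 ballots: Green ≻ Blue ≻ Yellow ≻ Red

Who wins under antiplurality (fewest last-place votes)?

Last-place votes: Red 21, Yellow 0, Blue 18, Green 2.

Yellow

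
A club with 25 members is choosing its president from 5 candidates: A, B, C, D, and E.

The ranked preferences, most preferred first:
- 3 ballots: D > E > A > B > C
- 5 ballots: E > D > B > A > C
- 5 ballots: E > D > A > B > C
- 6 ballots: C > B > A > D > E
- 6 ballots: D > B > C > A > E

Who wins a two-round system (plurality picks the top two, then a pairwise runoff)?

D

Round 1 first-place votes: A 0, B 0, C 6, D 9, E 10. E and D advance.
Runoff: E is ranked above D on 10 ballots, D above E on 15.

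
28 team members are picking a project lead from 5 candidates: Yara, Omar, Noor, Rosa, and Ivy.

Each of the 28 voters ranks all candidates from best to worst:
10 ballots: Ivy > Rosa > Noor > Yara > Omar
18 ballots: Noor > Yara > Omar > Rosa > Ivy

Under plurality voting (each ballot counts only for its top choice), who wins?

First-place votes: Yara 0, Omar 0, Noor 18, Rosa 0, Ivy 10.

Noor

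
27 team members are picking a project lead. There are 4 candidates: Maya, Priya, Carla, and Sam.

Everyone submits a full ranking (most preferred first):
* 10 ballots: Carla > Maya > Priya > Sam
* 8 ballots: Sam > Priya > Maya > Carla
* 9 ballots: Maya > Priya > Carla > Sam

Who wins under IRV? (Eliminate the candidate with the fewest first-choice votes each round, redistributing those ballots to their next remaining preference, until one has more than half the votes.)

Maya

Round 1: Maya 9, Priya 0, Carla 10, Sam 8. Priya eliminated.
Round 2: Maya 9, Carla 10, Sam 8. Sam eliminated.
Round 3: Maya 17, Carla 10. Maya has a majority (≥14).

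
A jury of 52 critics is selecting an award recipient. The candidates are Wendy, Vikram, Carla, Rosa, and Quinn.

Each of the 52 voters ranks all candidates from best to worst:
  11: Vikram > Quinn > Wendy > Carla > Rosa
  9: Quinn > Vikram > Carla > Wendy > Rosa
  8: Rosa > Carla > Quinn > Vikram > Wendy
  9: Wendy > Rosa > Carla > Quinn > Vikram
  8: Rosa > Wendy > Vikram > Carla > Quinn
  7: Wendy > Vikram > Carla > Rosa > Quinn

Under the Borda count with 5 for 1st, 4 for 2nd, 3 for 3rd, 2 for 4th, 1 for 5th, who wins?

Wendy

Wendy: 11×3 + 9×2 + 8×1 + 9×5 + 8×4 + 7×5 = 171
Vikram: 11×5 + 9×4 + 8×2 + 9×1 + 8×3 + 7×4 = 168
Carla: 11×2 + 9×3 + 8×4 + 9×3 + 8×2 + 7×3 = 145
Rosa: 11×1 + 9×1 + 8×5 + 9×4 + 8×5 + 7×2 = 150
Quinn: 11×4 + 9×5 + 8×3 + 9×2 + 8×1 + 7×1 = 146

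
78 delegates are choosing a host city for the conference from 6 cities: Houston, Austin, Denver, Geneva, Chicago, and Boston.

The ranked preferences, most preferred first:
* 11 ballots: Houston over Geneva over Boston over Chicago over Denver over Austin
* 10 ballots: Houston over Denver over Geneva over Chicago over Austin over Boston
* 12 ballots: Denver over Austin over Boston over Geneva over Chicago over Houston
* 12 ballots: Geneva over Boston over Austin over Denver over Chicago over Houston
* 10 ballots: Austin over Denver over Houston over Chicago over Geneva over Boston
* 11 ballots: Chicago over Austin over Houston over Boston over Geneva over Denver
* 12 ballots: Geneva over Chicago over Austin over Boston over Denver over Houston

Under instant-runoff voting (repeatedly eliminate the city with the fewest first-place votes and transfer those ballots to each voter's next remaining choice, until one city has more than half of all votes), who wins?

Round 1: Houston 21, Austin 10, Denver 12, Geneva 24, Chicago 11, Boston 0. Boston eliminated.
Round 2: Houston 21, Austin 10, Denver 12, Geneva 24, Chicago 11. Austin eliminated.
Round 3: Houston 21, Denver 22, Geneva 24, Chicago 11. Chicago eliminated.
Round 4: Houston 32, Denver 22, Geneva 24. Denver eliminated.
Round 5: Houston 42, Geneva 36. Houston has a majority (≥40).

Houston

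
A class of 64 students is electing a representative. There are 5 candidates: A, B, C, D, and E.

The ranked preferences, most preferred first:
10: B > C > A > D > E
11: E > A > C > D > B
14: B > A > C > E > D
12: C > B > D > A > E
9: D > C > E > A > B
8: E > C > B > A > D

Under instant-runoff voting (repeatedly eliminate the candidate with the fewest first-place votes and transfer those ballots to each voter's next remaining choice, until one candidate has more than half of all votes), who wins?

C

Round 1: A 0, B 24, C 12, D 9, E 19. A eliminated.
Round 2: B 24, C 12, D 9, E 19. D eliminated.
Round 3: B 24, C 21, E 19. E eliminated.
Round 4: B 24, C 40. C has a majority (≥33).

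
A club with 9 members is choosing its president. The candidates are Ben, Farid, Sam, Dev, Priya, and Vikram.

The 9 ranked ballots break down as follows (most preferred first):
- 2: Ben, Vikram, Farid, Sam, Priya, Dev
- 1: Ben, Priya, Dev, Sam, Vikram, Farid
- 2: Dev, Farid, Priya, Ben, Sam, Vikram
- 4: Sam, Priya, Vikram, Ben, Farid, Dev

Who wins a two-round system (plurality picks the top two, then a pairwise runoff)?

Round 1 first-place votes: Ben 3, Farid 0, Sam 4, Dev 2, Priya 0, Vikram 0. Sam and Ben advance.
Runoff: Sam is ranked above Ben on 4 ballots, Ben above Sam on 5.

Ben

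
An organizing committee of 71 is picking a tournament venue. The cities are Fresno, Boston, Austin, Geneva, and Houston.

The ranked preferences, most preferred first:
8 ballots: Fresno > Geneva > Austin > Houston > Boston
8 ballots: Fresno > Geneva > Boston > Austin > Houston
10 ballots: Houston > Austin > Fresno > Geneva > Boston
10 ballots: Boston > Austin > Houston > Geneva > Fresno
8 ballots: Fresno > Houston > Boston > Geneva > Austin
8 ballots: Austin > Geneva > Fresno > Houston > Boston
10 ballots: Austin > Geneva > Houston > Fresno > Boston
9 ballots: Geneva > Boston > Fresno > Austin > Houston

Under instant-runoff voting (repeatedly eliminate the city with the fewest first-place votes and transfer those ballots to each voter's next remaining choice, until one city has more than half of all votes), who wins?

Round 1: Fresno 24, Boston 10, Austin 18, Geneva 9, Houston 10. Geneva eliminated.
Round 2: Fresno 24, Boston 19, Austin 18, Houston 10. Houston eliminated.
Round 3: Fresno 24, Boston 19, Austin 28. Boston eliminated.
Round 4: Fresno 33, Austin 38. Austin has a majority (≥36).

Austin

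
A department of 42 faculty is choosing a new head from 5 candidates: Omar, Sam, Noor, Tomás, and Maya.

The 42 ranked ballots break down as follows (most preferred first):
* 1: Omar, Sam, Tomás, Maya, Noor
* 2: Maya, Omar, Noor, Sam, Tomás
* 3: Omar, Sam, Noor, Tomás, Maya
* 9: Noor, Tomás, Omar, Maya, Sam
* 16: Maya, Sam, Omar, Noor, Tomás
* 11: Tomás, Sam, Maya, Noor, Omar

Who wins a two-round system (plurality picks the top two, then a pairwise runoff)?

Tomás

Round 1 first-place votes: Omar 4, Sam 0, Noor 9, Tomás 11, Maya 18. Maya and Tomás advance.
Runoff: Maya is ranked above Tomás on 18 ballots, Tomás above Maya on 24.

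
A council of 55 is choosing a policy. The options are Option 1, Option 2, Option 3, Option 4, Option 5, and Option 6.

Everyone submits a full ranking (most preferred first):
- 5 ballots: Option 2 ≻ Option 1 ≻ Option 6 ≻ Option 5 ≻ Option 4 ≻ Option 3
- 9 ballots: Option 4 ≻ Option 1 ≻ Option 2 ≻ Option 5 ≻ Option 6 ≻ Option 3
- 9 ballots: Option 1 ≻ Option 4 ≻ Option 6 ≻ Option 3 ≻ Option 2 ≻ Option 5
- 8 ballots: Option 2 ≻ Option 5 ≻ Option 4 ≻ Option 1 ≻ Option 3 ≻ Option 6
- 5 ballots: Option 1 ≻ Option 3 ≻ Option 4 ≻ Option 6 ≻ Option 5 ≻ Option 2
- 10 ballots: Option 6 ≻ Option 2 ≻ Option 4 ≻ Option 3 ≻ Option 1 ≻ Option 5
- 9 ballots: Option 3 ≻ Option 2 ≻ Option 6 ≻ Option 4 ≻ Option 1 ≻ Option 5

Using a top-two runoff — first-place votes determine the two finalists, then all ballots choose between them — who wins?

Round 1 first-place votes: Option 1 14, Option 2 13, Option 3 9, Option 4 9, Option 5 0, Option 6 10. Option 1 and Option 2 advance.
Runoff: Option 1 is ranked above Option 2 on 23 ballots, Option 2 above Option 1 on 32.

Option 2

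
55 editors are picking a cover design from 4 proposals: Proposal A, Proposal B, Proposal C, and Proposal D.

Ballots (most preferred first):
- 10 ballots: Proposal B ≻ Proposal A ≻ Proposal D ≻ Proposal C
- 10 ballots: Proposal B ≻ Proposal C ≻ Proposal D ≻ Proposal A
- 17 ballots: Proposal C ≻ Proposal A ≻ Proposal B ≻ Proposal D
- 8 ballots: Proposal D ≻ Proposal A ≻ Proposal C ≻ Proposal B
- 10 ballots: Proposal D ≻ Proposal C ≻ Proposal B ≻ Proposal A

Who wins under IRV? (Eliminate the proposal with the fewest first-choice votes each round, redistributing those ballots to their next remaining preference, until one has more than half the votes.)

Proposal B

Round 1: Proposal A 0, Proposal B 20, Proposal C 17, Proposal D 18. Proposal A eliminated.
Round 2: Proposal B 20, Proposal C 17, Proposal D 18. Proposal C eliminated.
Round 3: Proposal B 37, Proposal D 18. Proposal B has a majority (≥28).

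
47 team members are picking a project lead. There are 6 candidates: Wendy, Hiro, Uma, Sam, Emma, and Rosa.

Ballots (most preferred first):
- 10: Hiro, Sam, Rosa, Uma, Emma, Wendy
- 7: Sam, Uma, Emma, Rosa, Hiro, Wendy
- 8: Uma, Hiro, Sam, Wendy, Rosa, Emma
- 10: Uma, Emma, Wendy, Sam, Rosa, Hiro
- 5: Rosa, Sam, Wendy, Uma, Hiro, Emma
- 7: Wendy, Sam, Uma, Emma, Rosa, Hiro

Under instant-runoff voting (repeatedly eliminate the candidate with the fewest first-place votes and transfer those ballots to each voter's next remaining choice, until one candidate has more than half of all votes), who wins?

Sam

Round 1: Wendy 7, Hiro 10, Uma 18, Sam 7, Emma 0, Rosa 5. Emma eliminated.
Round 2: Wendy 7, Hiro 10, Uma 18, Sam 7, Rosa 5. Rosa eliminated.
Round 3: Wendy 7, Hiro 10, Uma 18, Sam 12. Wendy eliminated.
Round 4: Hiro 10, Uma 18, Sam 19. Hiro eliminated.
Round 5: Uma 18, Sam 29. Sam has a majority (≥24).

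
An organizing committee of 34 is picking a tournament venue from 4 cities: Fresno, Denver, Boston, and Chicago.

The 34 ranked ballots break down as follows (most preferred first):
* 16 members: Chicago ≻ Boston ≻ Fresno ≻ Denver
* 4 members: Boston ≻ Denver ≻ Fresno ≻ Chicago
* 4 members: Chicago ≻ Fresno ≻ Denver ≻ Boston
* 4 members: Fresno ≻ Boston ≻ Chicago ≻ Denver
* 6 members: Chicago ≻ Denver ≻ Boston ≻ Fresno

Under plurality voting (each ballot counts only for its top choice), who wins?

Chicago

First-place votes: Fresno 4, Denver 0, Boston 4, Chicago 26.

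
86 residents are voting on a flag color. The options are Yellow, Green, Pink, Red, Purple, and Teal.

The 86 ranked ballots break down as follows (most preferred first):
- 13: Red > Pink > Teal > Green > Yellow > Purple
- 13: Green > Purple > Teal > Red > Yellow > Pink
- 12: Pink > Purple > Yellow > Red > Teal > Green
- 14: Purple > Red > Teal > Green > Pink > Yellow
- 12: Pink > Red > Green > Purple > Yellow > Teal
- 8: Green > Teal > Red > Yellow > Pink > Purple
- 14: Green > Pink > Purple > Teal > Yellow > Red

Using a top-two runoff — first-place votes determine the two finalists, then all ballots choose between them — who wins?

Green

Round 1 first-place votes: Yellow 0, Green 35, Pink 24, Red 13, Purple 14, Teal 0. Green and Pink advance.
Runoff: Green is ranked above Pink on 49 ballots, Pink above Green on 37.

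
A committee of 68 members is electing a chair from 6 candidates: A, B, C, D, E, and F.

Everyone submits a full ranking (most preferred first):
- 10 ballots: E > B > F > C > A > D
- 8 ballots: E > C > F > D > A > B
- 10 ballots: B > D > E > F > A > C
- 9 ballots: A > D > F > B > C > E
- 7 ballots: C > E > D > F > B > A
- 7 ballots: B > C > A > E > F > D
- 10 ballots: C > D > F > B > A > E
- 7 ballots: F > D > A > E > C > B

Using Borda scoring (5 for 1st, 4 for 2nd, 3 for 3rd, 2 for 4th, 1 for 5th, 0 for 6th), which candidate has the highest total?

F

A: 10×1 + 8×1 + 10×1 + 9×5 + 7×0 + 7×3 + 10×1 + 7×3 = 125
B: 10×4 + 8×0 + 10×5 + 9×2 + 7×1 + 7×5 + 10×2 + 7×0 = 170
C: 10×2 + 8×4 + 10×0 + 9×1 + 7×5 + 7×4 + 10×5 + 7×1 = 181
D: 10×0 + 8×2 + 10×4 + 9×4 + 7×3 + 7×0 + 10×4 + 7×4 = 181
E: 10×5 + 8×5 + 10×3 + 9×0 + 7×4 + 7×2 + 10×0 + 7×2 = 176
F: 10×3 + 8×3 + 10×2 + 9×3 + 7×2 + 7×1 + 10×3 + 7×5 = 187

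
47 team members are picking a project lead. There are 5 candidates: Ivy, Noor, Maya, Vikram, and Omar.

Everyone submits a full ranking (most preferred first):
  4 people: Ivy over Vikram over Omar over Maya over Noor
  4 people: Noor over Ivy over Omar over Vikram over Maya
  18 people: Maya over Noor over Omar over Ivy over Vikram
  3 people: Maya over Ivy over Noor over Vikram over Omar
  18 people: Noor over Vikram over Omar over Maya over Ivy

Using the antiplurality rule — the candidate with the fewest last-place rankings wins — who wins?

Omar

Last-place votes: Ivy 18, Noor 4, Maya 4, Vikram 18, Omar 3.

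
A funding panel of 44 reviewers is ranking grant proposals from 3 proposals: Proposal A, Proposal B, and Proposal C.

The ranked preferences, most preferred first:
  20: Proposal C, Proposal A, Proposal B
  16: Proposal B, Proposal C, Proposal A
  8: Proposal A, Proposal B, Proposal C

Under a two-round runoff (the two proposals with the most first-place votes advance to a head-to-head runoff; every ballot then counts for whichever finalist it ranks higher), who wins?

Round 1 first-place votes: Proposal A 8, Proposal B 16, Proposal C 20. Proposal C and Proposal B advance.
Runoff: Proposal C is ranked above Proposal B on 20 ballots, Proposal B above Proposal C on 24.

Proposal B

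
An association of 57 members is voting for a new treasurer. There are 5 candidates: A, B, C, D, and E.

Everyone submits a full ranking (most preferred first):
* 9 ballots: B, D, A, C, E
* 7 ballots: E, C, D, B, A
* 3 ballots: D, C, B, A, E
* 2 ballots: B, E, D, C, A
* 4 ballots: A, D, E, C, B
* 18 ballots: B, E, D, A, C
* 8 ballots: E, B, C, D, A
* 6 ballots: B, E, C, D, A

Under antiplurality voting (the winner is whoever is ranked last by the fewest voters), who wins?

Last-place votes: A 23, B 4, C 18, D 0, E 12.

D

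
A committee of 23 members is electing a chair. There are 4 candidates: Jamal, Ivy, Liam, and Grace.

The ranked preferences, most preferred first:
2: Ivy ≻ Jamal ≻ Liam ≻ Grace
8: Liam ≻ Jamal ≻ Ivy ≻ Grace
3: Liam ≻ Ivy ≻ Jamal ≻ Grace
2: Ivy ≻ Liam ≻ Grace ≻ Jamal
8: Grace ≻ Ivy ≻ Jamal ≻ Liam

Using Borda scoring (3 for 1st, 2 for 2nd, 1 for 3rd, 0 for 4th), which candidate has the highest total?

Ivy

Jamal: 2×2 + 8×2 + 3×1 + 2×0 + 8×1 = 31
Ivy: 2×3 + 8×1 + 3×2 + 2×3 + 8×2 = 42
Liam: 2×1 + 8×3 + 3×3 + 2×2 + 8×0 = 39
Grace: 2×0 + 8×0 + 3×0 + 2×1 + 8×3 = 26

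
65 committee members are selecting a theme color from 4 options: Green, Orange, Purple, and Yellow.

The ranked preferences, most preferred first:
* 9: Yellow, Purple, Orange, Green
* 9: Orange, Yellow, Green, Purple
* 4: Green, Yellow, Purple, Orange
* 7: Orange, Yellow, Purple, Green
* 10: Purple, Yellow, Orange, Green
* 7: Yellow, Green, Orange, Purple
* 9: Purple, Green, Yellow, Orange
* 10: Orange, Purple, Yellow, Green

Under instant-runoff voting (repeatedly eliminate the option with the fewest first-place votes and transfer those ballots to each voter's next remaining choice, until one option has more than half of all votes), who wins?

Round 1: Green 4, Orange 26, Purple 19, Yellow 16. Green eliminated.
Round 2: Orange 26, Purple 19, Yellow 20. Purple eliminated.
Round 3: Orange 26, Yellow 39. Yellow has a majority (≥33).

Yellow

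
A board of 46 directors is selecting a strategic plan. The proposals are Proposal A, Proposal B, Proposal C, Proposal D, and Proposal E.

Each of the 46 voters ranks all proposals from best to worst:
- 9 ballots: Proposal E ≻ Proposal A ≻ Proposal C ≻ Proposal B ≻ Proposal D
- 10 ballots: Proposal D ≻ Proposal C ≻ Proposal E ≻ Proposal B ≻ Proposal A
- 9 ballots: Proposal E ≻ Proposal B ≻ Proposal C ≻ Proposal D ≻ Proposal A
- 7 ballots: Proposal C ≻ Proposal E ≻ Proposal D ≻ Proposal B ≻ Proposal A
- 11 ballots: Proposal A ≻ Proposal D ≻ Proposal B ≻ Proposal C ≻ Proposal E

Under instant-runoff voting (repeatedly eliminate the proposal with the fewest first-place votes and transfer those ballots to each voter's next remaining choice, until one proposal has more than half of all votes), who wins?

Round 1: Proposal A 11, Proposal B 0, Proposal C 7, Proposal D 10, Proposal E 18. Proposal B eliminated.
Round 2: Proposal A 11, Proposal C 7, Proposal D 10, Proposal E 18. Proposal C eliminated.
Round 3: Proposal A 11, Proposal D 10, Proposal E 25. Proposal E has a majority (≥24).

Proposal E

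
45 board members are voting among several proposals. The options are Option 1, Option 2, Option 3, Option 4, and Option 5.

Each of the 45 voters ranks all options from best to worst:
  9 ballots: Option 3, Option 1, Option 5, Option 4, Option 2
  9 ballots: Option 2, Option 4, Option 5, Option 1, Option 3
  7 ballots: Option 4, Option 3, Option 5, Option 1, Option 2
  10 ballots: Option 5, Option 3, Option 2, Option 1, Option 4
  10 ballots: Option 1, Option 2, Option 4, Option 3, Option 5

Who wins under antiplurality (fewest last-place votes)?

Last-place votes: Option 1 0, Option 2 16, Option 3 9, Option 4 10, Option 5 10.

Option 1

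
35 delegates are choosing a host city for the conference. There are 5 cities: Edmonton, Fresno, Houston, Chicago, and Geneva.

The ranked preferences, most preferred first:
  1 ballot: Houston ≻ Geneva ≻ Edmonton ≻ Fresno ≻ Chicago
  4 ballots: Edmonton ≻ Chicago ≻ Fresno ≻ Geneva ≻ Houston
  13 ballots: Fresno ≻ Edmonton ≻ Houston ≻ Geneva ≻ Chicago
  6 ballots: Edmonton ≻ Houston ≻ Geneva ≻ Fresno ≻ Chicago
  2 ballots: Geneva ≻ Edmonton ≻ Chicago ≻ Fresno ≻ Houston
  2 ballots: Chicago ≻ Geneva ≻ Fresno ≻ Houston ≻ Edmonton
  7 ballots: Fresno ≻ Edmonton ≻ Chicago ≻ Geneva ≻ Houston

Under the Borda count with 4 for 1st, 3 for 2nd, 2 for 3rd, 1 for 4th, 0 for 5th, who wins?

Edmonton

Edmonton: 1×2 + 4×4 + 13×3 + 6×4 + 2×3 + 2×0 + 7×3 = 108
Fresno: 1×1 + 4×2 + 13×4 + 6×1 + 2×1 + 2×2 + 7×4 = 101
Houston: 1×4 + 4×0 + 13×2 + 6×3 + 2×0 + 2×1 + 7×0 = 50
Chicago: 1×0 + 4×3 + 13×0 + 6×0 + 2×2 + 2×4 + 7×2 = 38
Geneva: 1×3 + 4×1 + 13×1 + 6×2 + 2×4 + 2×3 + 7×1 = 53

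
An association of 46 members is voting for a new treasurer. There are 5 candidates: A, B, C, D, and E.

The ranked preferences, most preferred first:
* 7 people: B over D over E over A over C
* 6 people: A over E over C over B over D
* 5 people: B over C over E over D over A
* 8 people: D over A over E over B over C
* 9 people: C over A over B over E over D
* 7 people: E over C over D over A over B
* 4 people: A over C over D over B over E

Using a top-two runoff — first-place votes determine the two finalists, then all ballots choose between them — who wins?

Round 1 first-place votes: A 10, B 12, C 9, D 8, E 7. B and A advance.
Runoff: B is ranked above A on 12 ballots, A above B on 34.

A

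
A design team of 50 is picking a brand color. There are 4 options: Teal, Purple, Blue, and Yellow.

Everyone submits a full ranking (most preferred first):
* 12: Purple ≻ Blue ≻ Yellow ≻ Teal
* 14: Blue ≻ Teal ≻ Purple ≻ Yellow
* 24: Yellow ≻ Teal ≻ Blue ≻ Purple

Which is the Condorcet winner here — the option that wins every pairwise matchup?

Blue

Blue vs Teal: 26–24
Blue vs Purple: 38–12
Blue vs Yellow: 26–24
Blue beats every other option.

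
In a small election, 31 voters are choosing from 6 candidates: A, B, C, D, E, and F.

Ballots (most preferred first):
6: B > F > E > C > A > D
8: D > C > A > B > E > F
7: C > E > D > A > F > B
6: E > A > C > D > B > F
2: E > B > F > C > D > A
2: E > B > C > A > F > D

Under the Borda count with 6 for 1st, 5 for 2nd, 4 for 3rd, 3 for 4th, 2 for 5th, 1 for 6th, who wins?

A: 6×2 + 8×4 + 7×3 + 6×5 + 2×1 + 2×3 = 103
B: 6×6 + 8×3 + 7×1 + 6×2 + 2×5 + 2×5 = 99
C: 6×3 + 8×5 + 7×6 + 6×4 + 2×3 + 2×4 = 138
D: 6×1 + 8×6 + 7×4 + 6×3 + 2×2 + 2×1 = 106
E: 6×4 + 8×2 + 7×5 + 6×6 + 2×6 + 2×6 = 135
F: 6×5 + 8×1 + 7×2 + 6×1 + 2×4 + 2×2 = 70

C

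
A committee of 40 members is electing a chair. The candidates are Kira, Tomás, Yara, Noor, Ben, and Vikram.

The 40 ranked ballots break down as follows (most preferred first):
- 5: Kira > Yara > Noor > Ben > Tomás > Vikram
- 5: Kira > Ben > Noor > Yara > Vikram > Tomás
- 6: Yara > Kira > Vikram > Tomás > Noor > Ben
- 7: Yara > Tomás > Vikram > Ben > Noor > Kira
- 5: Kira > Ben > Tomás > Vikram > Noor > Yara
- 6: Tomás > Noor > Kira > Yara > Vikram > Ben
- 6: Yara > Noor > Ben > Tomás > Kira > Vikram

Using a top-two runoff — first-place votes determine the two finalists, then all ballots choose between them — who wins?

Round 1 first-place votes: Kira 15, Tomás 6, Yara 19, Noor 0, Ben 0, Vikram 0. Yara and Kira advance.
Runoff: Yara is ranked above Kira on 19 ballots, Kira above Yara on 21.

Kira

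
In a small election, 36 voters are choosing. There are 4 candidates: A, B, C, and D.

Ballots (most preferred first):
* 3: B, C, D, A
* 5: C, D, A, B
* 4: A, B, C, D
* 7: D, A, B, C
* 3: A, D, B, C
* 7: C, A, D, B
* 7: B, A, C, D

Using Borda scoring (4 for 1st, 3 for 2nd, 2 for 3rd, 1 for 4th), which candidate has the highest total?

A

A: 3×1 + 5×2 + 4×4 + 7×3 + 3×4 + 7×3 + 7×3 = 104
B: 3×4 + 5×1 + 4×3 + 7×2 + 3×2 + 7×1 + 7×4 = 84
C: 3×3 + 5×4 + 4×2 + 7×1 + 3×1 + 7×4 + 7×2 = 89
D: 3×2 + 5×3 + 4×1 + 7×4 + 3×3 + 7×2 + 7×1 = 83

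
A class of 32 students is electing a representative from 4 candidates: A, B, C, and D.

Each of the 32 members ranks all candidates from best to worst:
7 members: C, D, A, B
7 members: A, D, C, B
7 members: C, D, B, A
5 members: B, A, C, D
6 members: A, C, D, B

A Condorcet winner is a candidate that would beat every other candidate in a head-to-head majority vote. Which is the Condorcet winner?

A vs B: 20–12
A vs C: 18–14
A vs D: 18–14
A beats every other candidate.

A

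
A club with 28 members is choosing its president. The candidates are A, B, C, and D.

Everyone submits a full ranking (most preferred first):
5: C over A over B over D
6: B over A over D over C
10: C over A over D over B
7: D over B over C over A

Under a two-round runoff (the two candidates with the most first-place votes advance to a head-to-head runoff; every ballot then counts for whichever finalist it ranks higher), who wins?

C

Round 1 first-place votes: A 0, B 6, C 15, D 7. C and D advance.
Runoff: C is ranked above D on 15 ballots, D above C on 13.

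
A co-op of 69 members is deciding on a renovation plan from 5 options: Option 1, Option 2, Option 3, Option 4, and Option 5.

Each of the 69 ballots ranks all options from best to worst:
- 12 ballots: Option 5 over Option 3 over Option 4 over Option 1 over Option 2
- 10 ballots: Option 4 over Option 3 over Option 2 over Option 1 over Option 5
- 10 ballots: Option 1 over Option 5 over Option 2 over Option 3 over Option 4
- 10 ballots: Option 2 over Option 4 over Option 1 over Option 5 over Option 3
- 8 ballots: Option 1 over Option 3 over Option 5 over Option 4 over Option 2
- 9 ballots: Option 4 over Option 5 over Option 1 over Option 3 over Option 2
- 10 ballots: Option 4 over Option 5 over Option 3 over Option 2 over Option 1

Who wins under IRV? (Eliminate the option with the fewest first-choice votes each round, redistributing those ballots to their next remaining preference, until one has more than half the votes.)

Round 1: Option 1 18, Option 2 10, Option 3 0, Option 4 29, Option 5 12. Option 3 eliminated.
Round 2: Option 1 18, Option 2 10, Option 4 29, Option 5 12. Option 2 eliminated.
Round 3: Option 1 18, Option 4 39, Option 5 12. Option 4 has a majority (≥35).

Option 4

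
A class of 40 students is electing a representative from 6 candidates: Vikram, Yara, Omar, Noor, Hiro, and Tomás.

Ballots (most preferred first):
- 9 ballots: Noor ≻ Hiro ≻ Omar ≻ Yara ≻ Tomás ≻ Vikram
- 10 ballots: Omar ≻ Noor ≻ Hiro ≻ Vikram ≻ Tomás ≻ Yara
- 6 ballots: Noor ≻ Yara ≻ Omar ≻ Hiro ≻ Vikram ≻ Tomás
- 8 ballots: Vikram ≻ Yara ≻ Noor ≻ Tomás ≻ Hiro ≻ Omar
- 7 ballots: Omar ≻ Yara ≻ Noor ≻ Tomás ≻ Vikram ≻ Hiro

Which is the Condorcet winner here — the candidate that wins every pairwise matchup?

Noor

Noor vs Vikram: 32–8
Noor vs Yara: 25–15
Noor vs Omar: 23–17
Noor vs Hiro: 40–0
Noor vs Tomás: 40–0
Noor beats every other candidate.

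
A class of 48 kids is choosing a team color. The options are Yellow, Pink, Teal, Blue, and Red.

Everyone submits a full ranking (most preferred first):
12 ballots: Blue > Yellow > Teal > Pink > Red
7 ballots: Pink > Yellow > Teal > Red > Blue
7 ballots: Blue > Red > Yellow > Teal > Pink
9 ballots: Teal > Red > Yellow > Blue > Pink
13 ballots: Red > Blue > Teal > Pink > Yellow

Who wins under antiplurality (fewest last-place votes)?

Last-place votes: Yellow 13, Pink 16, Teal 0, Blue 7, Red 12.

Teal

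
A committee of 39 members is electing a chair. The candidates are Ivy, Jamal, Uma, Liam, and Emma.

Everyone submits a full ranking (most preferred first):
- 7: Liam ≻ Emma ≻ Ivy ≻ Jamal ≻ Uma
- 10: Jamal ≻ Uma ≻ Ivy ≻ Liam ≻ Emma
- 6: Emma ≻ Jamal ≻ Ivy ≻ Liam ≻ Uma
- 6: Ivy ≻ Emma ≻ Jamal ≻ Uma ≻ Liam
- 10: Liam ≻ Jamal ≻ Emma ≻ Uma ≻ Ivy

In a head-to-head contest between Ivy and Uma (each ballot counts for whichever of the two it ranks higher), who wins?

Uma

Ivy is ranked above Uma on 19 ballots; Uma above Ivy on 20.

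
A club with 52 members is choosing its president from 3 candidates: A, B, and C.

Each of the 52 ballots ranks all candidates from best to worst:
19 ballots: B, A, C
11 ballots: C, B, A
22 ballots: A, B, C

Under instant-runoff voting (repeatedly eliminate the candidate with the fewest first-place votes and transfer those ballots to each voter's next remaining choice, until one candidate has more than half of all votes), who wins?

B

Round 1: A 22, B 19, C 11. C eliminated.
Round 2: A 22, B 30. B has a majority (≥27).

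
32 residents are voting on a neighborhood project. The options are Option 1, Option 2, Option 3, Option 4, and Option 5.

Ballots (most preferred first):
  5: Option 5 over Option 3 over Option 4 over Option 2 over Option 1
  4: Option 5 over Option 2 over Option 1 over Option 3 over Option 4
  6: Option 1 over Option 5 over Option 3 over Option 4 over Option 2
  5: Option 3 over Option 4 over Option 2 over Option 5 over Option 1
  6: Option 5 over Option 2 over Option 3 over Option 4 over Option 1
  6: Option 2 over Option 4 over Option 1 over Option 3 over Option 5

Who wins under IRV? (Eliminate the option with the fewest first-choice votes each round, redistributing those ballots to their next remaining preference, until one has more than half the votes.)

Option 5

Round 1: Option 1 6, Option 2 6, Option 3 5, Option 4 0, Option 5 15. Option 4 eliminated.
Round 2: Option 1 6, Option 2 6, Option 3 5, Option 5 15. Option 3 eliminated.
Round 3: Option 1 6, Option 2 11, Option 5 15. Option 1 eliminated.
Round 4: Option 2 11, Option 5 21. Option 5 has a majority (≥17).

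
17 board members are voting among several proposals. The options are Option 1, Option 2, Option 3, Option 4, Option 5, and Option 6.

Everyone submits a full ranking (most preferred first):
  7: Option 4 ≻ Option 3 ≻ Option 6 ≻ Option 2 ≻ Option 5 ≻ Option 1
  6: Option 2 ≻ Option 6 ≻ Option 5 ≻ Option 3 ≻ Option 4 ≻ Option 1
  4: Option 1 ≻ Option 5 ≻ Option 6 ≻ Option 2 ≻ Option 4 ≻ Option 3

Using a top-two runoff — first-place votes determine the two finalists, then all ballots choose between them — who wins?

Option 2

Round 1 first-place votes: Option 1 4, Option 2 6, Option 3 0, Option 4 7, Option 5 0, Option 6 0. Option 4 and Option 2 advance.
Runoff: Option 4 is ranked above Option 2 on 7 ballots, Option 2 above Option 4 on 10.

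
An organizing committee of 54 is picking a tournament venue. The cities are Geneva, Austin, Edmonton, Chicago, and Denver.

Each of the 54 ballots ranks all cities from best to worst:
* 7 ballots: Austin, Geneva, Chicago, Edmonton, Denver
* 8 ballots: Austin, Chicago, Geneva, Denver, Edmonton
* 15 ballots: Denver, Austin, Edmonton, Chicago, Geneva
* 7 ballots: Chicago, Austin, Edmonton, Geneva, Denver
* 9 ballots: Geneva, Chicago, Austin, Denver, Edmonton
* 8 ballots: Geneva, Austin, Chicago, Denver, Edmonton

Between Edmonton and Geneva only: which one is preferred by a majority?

Geneva

Edmonton is ranked above Geneva on 22 ballots; Geneva above Edmonton on 32.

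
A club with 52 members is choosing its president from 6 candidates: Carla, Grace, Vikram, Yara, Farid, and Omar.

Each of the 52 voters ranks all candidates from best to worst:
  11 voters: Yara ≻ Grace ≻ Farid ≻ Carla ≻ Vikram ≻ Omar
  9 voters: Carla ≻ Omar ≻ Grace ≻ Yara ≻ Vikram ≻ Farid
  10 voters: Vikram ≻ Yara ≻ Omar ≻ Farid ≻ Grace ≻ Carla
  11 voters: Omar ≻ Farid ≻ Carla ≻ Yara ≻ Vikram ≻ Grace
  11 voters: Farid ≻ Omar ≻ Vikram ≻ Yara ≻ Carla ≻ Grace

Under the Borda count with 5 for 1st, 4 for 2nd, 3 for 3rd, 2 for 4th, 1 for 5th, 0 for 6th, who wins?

Carla: 11×2 + 9×5 + 10×0 + 11×3 + 11×1 = 111
Grace: 11×4 + 9×3 + 10×1 + 11×0 + 11×0 = 81
Vikram: 11×1 + 9×1 + 10×5 + 11×1 + 11×3 = 114
Yara: 11×5 + 9×2 + 10×4 + 11×2 + 11×2 = 157
Farid: 11×3 + 9×0 + 10×2 + 11×4 + 11×5 = 152
Omar: 11×0 + 9×4 + 10×3 + 11×5 + 11×4 = 165

Omar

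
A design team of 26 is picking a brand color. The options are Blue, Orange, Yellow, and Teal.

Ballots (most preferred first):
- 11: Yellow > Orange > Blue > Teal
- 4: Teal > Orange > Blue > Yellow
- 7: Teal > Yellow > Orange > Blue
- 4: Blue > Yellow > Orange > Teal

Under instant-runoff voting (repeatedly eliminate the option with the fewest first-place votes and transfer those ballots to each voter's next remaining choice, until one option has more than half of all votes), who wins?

Yellow

Round 1: Blue 4, Orange 0, Yellow 11, Teal 11. Orange eliminated.
Round 2: Blue 4, Yellow 11, Teal 11. Blue eliminated.
Round 3: Yellow 15, Teal 11. Yellow has a majority (≥14).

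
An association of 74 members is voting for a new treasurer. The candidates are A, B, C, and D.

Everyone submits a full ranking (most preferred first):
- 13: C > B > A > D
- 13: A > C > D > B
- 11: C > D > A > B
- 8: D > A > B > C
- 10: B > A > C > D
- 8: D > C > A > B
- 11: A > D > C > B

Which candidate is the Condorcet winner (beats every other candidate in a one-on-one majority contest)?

A vs B: 51–23
A vs C: 42–32
A vs D: 47–27
A beats every other candidate.

A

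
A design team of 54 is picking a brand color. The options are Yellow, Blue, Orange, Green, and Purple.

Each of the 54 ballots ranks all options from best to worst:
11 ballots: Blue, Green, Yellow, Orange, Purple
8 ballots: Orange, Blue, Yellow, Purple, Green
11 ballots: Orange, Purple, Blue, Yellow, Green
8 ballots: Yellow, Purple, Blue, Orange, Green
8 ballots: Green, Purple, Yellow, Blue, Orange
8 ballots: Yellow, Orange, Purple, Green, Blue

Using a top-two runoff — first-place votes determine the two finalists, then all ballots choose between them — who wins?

Round 1 first-place votes: Yellow 16, Blue 11, Orange 19, Green 8, Purple 0. Orange and Yellow advance.
Runoff: Orange is ranked above Yellow on 19 ballots, Yellow above Orange on 35.

Yellow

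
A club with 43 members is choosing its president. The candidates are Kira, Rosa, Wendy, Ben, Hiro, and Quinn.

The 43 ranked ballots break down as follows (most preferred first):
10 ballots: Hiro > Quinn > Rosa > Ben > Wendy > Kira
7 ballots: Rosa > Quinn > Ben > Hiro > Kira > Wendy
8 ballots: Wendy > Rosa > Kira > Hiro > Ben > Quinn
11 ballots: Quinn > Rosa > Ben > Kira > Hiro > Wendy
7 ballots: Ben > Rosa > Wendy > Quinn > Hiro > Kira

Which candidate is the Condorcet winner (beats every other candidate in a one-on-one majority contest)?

Rosa

Rosa vs Kira: 43–0
Rosa vs Wendy: 35–8
Rosa vs Ben: 36–7
Rosa vs Hiro: 33–10
Rosa vs Quinn: 22–21
Rosa beats every other candidate.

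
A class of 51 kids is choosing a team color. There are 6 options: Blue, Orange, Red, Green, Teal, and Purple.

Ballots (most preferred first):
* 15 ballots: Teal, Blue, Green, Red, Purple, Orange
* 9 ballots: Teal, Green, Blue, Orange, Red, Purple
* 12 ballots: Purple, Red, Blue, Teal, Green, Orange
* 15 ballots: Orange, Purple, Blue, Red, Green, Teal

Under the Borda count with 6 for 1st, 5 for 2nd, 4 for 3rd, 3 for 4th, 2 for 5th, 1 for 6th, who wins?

Blue

Blue: 15×5 + 9×4 + 12×4 + 15×4 = 219
Orange: 15×1 + 9×3 + 12×1 + 15×6 = 144
Red: 15×3 + 9×2 + 12×5 + 15×3 = 168
Green: 15×4 + 9×5 + 12×2 + 15×2 = 159
Teal: 15×6 + 9×6 + 12×3 + 15×1 = 195
Purple: 15×2 + 9×1 + 12×6 + 15×5 = 186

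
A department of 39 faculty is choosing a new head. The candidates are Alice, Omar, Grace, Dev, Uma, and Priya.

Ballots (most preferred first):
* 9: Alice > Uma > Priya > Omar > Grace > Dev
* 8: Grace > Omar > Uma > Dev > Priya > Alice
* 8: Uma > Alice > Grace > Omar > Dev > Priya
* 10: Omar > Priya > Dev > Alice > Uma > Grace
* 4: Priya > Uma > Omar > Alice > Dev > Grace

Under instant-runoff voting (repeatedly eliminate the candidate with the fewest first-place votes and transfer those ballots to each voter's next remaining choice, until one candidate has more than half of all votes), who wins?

Uma

Round 1: Alice 9, Omar 10, Grace 8, Dev 0, Uma 8, Priya 4. Dev eliminated.
Round 2: Alice 9, Omar 10, Grace 8, Uma 8, Priya 4. Priya eliminated.
Round 3: Alice 9, Omar 10, Grace 8, Uma 12. Grace eliminated.
Round 4: Alice 9, Omar 18, Uma 12. Alice eliminated.
Round 5: Omar 18, Uma 21. Uma has a majority (≥20).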